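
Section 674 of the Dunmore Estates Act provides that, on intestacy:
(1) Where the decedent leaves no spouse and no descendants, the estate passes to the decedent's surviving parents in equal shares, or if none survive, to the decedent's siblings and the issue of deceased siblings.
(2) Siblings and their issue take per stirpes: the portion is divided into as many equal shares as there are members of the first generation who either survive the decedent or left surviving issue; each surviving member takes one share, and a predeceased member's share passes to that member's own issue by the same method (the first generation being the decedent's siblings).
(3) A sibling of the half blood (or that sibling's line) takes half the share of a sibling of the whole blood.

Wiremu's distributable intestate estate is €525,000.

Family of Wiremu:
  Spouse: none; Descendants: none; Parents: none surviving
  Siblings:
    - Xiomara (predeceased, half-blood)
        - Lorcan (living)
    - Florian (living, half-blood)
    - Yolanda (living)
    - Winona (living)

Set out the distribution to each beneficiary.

Lorcan: €87,500; Florian: €87,500; Yolanda: €175,000; Winona: €175,000

The entire €525,000 passes to the siblings and their issue.
Counting each half-blood sibling's line as half a unit, there are 3 units in €525,000, so one unit is €175,000. Whole-blood lines (Yolanda and Winona) take €175,000 each; half-blood lines (Xiomara and Florian) take €87,500 each.
Xiomara's share (€87,500) passes entirely to Lorcan.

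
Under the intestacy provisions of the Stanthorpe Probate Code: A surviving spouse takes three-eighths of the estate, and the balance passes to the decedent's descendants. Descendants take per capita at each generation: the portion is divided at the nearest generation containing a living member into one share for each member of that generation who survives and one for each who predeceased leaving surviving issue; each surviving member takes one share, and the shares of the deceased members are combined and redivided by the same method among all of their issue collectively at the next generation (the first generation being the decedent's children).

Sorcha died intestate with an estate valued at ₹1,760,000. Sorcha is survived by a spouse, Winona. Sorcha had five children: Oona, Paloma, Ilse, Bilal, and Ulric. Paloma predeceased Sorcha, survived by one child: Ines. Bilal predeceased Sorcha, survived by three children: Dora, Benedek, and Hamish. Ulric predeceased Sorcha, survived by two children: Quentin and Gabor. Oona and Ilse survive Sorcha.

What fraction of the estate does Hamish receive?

Winona takes three-eighths of ₹1,760,000 = ₹660,000. The remaining ₹1,100,000 passes to the descendants.
The descendants' portion (₹1,100,000) is divided at the children's generation into 5 shares of ₹220,000. Oona and Ilse each take ₹220,000. The 3 shares of the deceased (Paloma, Bilal, and Ulric) are combined into a pool of ₹660,000.
That pool (₹660,000) is divided at the grandchildren's generation equally among Ines, Dora, Benedek, Hamish, Quentin, and Gabor: ₹110,000 each.

Hamish receives 1/16 of the estate.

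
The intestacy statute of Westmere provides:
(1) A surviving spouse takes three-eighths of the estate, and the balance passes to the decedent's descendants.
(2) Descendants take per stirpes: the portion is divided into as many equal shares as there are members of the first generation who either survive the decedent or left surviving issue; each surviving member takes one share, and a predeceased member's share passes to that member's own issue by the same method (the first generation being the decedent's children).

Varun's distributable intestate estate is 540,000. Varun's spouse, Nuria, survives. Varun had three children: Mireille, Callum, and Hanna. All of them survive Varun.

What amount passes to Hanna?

Nuria takes three-eighths of 540,000 = 202,500. The remaining 337,500 passes to the descendants.
The descendants' portion (337,500) is divided into 3 shares of 112,500: Mireille, Callum, and Hanna each take 112,500.

Hanna receives 112,500.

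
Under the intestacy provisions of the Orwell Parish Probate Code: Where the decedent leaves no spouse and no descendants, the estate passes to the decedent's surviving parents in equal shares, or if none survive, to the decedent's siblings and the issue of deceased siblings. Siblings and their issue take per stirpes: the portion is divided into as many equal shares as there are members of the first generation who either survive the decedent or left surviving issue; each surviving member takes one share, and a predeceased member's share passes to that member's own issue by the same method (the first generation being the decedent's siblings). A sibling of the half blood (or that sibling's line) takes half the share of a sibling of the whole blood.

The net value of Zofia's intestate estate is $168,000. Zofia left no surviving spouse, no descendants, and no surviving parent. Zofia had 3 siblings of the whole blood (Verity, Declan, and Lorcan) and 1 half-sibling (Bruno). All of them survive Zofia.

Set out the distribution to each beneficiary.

Verity: $48,000; Declan: $48,000; Bruno: $24,000; Lorcan: $48,000

The entire $168,000 passes to the siblings and their issue.
Counting each half-blood sibling's line as half a unit, there are 7/2 units in $168,000, so one unit is $48,000. Whole-blood lines (Verity, Declan, and Lorcan) take $48,000 each; half-blood lines (Bruno) take $24,000 each.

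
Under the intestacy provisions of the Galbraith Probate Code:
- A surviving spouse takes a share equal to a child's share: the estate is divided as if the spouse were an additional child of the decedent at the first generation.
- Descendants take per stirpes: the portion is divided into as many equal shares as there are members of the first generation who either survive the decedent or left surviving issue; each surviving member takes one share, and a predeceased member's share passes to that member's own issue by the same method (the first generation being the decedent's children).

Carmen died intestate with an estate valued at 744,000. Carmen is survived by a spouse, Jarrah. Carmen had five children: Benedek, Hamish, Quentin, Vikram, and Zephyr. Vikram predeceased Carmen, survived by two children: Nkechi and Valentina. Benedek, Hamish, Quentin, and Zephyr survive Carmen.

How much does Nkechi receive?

The spouse counts as an additional share at the children's level, so there are 6 primary shares of 124,000. Jarrah takes one such share (124,000).
The children's combined portion (620,000) is divided into 5 shares of 124,000: Benedek, Hamish, Quentin, and Zephyr each take 124,000; Vikram's 124,000 share passes to Vikram's issue.
Vikram's share (124,000) is divided into 2 shares of 62,000: Nkechi and Valentina each take 62,000.

Nkechi receives 62,000.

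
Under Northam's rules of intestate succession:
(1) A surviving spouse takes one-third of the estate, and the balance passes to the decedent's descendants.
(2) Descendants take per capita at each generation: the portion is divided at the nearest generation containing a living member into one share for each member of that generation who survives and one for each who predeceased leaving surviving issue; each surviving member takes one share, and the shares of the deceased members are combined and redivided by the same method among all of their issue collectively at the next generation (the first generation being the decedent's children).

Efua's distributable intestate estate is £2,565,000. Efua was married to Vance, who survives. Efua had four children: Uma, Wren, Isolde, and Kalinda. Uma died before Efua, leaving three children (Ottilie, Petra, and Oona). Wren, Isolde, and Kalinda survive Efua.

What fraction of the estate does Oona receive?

Vance takes one-third of £2,565,000 = £855,000. The remaining £1,710,000 passes to the descendants.
The descendants' portion (£1,710,000) is divided at the children's generation into 4 shares of £427,500. Wren, Isolde, and Kalinda each take £427,500. The remaining share for the deceased Uma (£427,500) is carried to the next generation.
That pool (£427,500) is divided at the grandchildren's generation equally among Ottilie, Petra, and Oona: £142,500 each.

Oona receives 1/18 of the estate.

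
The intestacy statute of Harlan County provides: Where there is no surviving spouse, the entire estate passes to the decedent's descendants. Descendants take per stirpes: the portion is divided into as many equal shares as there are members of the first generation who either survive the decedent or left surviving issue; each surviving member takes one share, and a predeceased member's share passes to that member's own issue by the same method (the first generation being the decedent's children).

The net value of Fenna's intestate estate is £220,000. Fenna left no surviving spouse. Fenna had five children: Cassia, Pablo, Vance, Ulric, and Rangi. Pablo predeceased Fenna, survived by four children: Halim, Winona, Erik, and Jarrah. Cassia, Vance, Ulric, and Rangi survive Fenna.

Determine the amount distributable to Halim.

Halim receives £11,000.

The entire £220,000 passes to the descendants.
That amount (£220,000) is divided into 5 shares of £44,000: Cassia, Vance, Ulric, and Rangi each take £44,000; Pablo's £44,000 share passes to Pablo's issue.
Pablo's share (£44,000) is divided into 4 shares of £11,000: Halim, Winona, Erik, and Jarrah each take £11,000.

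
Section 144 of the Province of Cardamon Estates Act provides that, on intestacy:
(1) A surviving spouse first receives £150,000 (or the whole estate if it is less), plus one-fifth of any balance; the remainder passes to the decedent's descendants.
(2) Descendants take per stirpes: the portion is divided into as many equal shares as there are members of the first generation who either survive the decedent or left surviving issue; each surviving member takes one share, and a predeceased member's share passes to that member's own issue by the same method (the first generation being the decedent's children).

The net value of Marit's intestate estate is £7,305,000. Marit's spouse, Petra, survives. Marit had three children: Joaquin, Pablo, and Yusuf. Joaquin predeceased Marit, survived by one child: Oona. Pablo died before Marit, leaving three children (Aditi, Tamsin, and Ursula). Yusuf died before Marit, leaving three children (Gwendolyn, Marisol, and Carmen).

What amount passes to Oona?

Petra first takes £150,000, leaving a balance of £7,155,000. Petra then takes one-fifth of the balance (£1,431,000), for a total of £1,581,000. The remaining £5,724,000 passes to the descendants.
The descendants' portion (£5,724,000) is divided into 3 shares of £1,908,000: Joaquin's £1,908,000 share passes to Joaquin's issue; Pablo's £1,908,000 share passes to Pablo's issue; Yusuf's £1,908,000 share passes to Yusuf's issue.
Joaquin's share (£1,908,000) passes entirely to Oona.
Pablo's share (£1,908,000) is divided into 3 shares of £636,000: Aditi, Tamsin, and Ursula each take £636,000.
Yusuf's share (£1,908,000) is divided into 3 shares of £636,000: Gwendolyn, Marisol, and Carmen each take £636,000.

Oona receives £1,908,000.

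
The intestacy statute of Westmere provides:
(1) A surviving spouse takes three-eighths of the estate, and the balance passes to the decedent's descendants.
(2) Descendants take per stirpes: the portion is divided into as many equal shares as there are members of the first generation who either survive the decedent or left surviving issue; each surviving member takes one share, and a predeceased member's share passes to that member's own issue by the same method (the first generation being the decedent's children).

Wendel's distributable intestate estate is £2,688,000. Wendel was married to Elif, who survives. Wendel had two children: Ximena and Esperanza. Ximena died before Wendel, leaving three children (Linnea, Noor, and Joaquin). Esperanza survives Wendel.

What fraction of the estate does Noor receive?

Noor receives 5/48 of the estate.

Elif takes three-eighths of £2,688,000 = £1,008,000. The remaining £1,680,000 passes to the descendants.
The descendants' portion (£1,680,000) is divided into 2 shares of £840,000: Esperanza takes £840,000; Ximena's £840,000 share passes to Ximena's issue.
Ximena's share (£840,000) is divided into 3 shares of £280,000: Linnea, Noor, and Joaquin each take £280,000.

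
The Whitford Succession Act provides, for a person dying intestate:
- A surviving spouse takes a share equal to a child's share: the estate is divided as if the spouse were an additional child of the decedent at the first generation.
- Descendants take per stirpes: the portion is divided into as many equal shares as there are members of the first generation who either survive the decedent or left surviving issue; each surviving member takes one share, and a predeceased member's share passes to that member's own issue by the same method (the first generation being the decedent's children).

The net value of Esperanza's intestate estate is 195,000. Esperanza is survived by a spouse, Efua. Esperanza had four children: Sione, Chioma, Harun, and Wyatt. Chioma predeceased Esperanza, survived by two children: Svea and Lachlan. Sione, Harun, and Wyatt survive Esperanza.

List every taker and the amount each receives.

The spouse counts as an additional share at the children's level, so there are 5 primary shares of 39,000. Efua takes one such share (39,000).
The children's combined portion (156,000) is divided into 4 shares of 39,000: Sione, Harun, and Wyatt each take 39,000; Chioma's 39,000 share passes to Chioma's issue.
Chioma's share (39,000) is divided into 2 shares of 19,500: Svea and Lachlan each take 19,500.

Efua: 39,000; Sione: 39,000; Svea: 19,500; Lachlan: 19,500; Harun: 39,000; Wyatt: 39,000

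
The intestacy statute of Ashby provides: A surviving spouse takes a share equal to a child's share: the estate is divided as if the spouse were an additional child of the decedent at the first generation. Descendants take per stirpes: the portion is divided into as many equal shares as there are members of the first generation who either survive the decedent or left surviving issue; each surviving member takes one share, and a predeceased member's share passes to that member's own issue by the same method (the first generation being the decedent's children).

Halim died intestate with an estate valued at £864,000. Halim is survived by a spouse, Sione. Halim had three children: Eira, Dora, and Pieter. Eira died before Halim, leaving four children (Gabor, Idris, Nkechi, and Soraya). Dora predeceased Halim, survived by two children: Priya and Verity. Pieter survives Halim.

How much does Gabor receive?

The spouse counts as an additional share at the children's level, so there are 4 primary shares of £216,000. Sione takes one such share (£216,000).
The children's combined portion (£648,000) is divided into 3 shares of £216,000: Pieter takes £216,000; Eira's £216,000 share passes to Eira's issue; Dora's £216,000 share passes to Dora's issue.
Eira's share (£216,000) is divided into 4 shares of £54,000: Gabor, Idris, Nkechi, and Soraya each take £54,000.
Dora's share (£216,000) is divided into 2 shares of £108,000: Priya and Verity each take £108,000.

Gabor receives £54,000.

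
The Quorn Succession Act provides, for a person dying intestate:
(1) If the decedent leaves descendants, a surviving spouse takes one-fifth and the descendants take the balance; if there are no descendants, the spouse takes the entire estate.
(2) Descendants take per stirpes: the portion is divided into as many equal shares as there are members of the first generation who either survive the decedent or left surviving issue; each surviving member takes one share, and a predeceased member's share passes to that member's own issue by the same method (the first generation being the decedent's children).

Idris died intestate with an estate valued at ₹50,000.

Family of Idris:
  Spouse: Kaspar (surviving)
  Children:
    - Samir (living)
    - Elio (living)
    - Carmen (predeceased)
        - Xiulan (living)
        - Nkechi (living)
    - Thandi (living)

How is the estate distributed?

Kaspar: ₹10,000; Samir: ₹10,000; Elio: ₹10,000; Xiulan: ₹5,000; Nkechi: ₹5,000; Thandi: ₹10,000

Kaspar takes one-fifth of ₹50,000 = ₹10,000. The remaining ₹40,000 passes to the descendants.
The descendants' portion (₹40,000) is divided into 4 shares of ₹10,000: Samir, Elio, and Thandi each take ₹10,000; Carmen's ₹10,000 share passes to Carmen's issue.
Carmen's share (₹10,000) is divided into 2 shares of ₹5,000: Xiulan and Nkechi each take ₹5,000.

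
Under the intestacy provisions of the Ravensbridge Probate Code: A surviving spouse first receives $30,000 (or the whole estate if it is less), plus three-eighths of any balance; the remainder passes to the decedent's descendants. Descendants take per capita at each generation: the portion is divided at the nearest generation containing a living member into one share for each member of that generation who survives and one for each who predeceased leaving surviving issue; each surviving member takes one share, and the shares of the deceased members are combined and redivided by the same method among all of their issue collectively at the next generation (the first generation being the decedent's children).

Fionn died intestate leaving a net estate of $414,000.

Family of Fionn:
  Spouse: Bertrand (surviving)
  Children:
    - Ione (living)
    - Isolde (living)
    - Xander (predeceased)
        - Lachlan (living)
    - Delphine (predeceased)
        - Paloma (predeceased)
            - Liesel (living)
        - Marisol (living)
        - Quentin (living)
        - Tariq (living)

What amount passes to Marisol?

Marisol receives $24,000.

Bertrand first takes $30,000, leaving a balance of $384,000. Bertrand then takes three-eighths of the balance ($144,000), for a total of $174,000. The remaining $240,000 passes to the descendants.
The descendants' portion ($240,000) is divided at the children's generation into 4 shares of $60,000. Ione and Isolde each take $60,000. The 2 shares of the deceased (Xander and Delphine) are combined into a pool of $120,000.
That pool ($120,000) is divided at the grandchildren's generation into 5 shares of $24,000. Lachlan, Marisol, Quentin, and Tariq each take $24,000. The remaining share for the deceased Paloma ($24,000) is carried to the next generation.
That pool ($24,000) passes entirely to Liesel, the sole taker at the great-grandchildren's generation.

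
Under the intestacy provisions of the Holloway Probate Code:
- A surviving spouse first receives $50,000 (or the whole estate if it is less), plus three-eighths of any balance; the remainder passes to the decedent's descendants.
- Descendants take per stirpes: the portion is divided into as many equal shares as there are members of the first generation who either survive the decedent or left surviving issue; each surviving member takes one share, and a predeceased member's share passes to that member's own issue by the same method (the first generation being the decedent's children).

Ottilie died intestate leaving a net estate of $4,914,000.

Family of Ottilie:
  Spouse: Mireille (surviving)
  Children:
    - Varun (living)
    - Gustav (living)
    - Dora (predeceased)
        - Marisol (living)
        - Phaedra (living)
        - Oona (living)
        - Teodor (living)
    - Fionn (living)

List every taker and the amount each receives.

Mireille first takes $50,000, leaving a balance of $4,864,000. Mireille then takes three-eighths of the balance ($1,824,000), for a total of $1,874,000. The remaining $3,040,000 passes to the descendants.
The descendants' portion ($3,040,000) is divided into 4 shares of $760,000: Varun, Gustav, and Fionn each take $760,000; Dora's $760,000 share passes to Dora's issue.
Dora's share ($760,000) is divided into 4 shares of $190,000: Marisol, Phaedra, Oona, and Teodor each take $190,000.

Mireille: $1,874,000; Varun: $760,000; Gustav: $760,000; Marisol: $190,000; Phaedra: $190,000; Oona: $190,000; Teodor: $190,000; Fionn: $760,000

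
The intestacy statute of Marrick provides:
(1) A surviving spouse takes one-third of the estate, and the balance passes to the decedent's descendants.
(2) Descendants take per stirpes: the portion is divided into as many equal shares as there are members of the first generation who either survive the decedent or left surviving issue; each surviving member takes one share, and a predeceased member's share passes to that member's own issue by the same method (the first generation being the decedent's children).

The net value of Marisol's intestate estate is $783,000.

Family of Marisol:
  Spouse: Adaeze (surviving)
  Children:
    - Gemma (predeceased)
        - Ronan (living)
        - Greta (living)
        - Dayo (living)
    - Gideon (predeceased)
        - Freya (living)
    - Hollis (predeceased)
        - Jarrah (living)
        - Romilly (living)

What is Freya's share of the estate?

Adaeze takes one-third of $783,000 = $261,000. The remaining $522,000 passes to the descendants.
The descendants' portion ($522,000) is divided into 3 shares of $174,000: Gemma's $174,000 share passes to Gemma's issue; Gideon's $174,000 share passes to Gideon's issue; Hollis's $174,000 share passes to Hollis's issue.
Gemma's share ($174,000) is divided into 3 shares of $58,000: Ronan, Greta, and Dayo each take $58,000.
Gideon's share ($174,000) passes entirely to Freya.
Hollis's share ($174,000) is divided into 2 shares of $87,000: Jarrah and Romilly each take $87,000.

Freya receives $174,000.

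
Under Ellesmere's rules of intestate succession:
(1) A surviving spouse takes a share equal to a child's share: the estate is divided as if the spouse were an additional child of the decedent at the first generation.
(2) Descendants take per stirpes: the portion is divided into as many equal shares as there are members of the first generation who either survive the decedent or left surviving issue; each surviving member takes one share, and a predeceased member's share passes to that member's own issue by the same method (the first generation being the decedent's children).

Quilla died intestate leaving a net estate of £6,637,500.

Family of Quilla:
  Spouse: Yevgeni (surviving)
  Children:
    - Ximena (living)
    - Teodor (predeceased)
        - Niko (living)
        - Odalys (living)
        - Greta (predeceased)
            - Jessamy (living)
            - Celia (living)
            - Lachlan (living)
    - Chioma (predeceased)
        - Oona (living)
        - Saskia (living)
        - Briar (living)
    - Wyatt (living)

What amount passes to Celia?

The spouse counts as an additional share at the children's level, so there are 5 primary shares of £1,327,500. Yevgeni takes one such share (£1,327,500).
The children's combined portion (£5,310,000) is divided into 4 shares of £1,327,500: Ximena and Wyatt each take £1,327,500; Teodor's £1,327,500 share passes to Teodor's issue; Chioma's £1,327,500 share passes to Chioma's issue.
Teodor's share (£1,327,500) is divided into 3 shares of £442,500: Niko and Odalys each take £442,500; Greta's £442,500 share passes to Greta's issue.
Greta's share (£442,500) is divided into 3 shares of £147,500: Jessamy, Celia, and Lachlan each take £147,500.
Chioma's share (£1,327,500) is divided into 3 shares of £442,500: Oona, Saskia, and Briar each take £442,500.

Celia receives £147,500.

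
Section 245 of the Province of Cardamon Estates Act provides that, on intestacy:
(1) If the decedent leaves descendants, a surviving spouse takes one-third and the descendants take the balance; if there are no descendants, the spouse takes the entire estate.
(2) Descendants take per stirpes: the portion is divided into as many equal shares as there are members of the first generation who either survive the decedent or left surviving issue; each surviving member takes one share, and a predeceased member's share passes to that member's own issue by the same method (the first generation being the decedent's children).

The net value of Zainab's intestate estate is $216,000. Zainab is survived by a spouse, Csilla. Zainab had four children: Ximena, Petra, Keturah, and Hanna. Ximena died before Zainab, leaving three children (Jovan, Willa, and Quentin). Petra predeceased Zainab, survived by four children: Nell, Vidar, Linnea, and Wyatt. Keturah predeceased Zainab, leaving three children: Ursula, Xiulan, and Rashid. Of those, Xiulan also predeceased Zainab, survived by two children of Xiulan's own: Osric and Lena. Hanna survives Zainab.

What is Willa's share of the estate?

Willa receives $12,000.

Csilla takes one-third of $216,000 = $72,000. The remaining $144,000 passes to the descendants.
The descendants' portion ($144,000) is divided into 4 shares of $36,000: Hanna takes $36,000; Ximena's $36,000 share passes to Ximena's issue; Petra's $36,000 share passes to Petra's issue; Keturah's $36,000 share passes to Keturah's issue.
Ximena's share ($36,000) is divided into 3 shares of $12,000: Jovan, Willa, and Quentin each take $12,000.
Petra's share ($36,000) is divided into 4 shares of $9,000: Nell, Vidar, Linnea, and Wyatt each take $9,000.
Keturah's share ($36,000) is divided into 3 shares of $12,000: Ursula and Rashid each take $12,000; Xiulan's $12,000 share passes to Xiulan's issue.
Xiulan's share ($12,000) is divided into 2 shares of $6,000: Osric and Lena each take $6,000.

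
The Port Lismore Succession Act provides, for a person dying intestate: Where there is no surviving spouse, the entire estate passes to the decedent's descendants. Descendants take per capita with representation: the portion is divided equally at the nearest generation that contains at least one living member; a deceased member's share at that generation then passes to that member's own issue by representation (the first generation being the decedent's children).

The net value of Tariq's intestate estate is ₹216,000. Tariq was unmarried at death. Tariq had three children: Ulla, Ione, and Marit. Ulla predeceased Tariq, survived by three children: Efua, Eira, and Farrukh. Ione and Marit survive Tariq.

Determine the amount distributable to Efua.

Efua receives ₹24,000.

The entire ₹216,000 passes to the descendants.
That amount (₹216,000) is divided into 3 shares of ₹72,000: Ione and Marit each take ₹72,000; Ulla's ₹72,000 share passes to Ulla's issue.
Ulla's share (₹72,000) is divided into 3 shares of ₹24,000: Efua, Eira, and Farrukh each take ₹24,000.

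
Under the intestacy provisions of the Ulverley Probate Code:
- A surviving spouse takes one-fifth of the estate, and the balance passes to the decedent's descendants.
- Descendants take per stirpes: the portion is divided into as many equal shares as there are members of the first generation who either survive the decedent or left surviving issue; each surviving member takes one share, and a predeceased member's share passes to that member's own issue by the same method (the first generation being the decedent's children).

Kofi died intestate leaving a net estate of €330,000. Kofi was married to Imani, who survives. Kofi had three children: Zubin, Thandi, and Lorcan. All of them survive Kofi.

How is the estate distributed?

Imani: €66,000; Zubin: €88,000; Thandi: €88,000; Lorcan: €88,000

Imani takes one-fifth of €330,000 = €66,000. The remaining €264,000 passes to the descendants.
The descendants' portion (€264,000) is divided into 3 shares of €88,000: Zubin, Thandi, and Lorcan each take €88,000.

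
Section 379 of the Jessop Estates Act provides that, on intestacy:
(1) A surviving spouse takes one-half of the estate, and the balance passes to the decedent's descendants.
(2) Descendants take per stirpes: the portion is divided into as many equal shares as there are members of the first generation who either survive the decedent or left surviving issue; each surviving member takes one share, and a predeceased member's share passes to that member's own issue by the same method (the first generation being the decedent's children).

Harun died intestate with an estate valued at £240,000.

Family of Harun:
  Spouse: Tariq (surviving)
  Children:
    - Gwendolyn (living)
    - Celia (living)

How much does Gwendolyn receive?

Tariq takes one-half of £240,000 = £120,000. The remaining £120,000 passes to the descendants.
The descendants' portion (£120,000) is divided into 2 shares of £60,000: Gwendolyn and Celia each take £60,000.

Gwendolyn receives £60,000.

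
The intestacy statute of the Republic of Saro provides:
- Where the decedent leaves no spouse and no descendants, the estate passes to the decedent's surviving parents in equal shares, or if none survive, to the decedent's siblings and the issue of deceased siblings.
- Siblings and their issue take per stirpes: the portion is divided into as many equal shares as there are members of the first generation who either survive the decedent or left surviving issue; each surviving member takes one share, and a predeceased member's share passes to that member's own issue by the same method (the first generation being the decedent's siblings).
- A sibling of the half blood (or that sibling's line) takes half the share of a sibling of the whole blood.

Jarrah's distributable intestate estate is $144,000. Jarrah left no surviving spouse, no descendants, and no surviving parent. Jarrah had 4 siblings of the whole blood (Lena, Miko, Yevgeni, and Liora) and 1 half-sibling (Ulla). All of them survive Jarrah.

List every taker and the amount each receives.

Lena: $32,000; Miko: $32,000; Yevgeni: $32,000; Liora: $32,000; Ulla: $16,000

The entire $144,000 passes to the siblings and their issue.
Counting each half-blood sibling's line as half a unit, there are 9/2 units in $144,000, so one unit is $32,000. Whole-blood lines (Lena, Miko, Yevgeni, and Liora) take $32,000 each; half-blood lines (Ulla) take $16,000 each.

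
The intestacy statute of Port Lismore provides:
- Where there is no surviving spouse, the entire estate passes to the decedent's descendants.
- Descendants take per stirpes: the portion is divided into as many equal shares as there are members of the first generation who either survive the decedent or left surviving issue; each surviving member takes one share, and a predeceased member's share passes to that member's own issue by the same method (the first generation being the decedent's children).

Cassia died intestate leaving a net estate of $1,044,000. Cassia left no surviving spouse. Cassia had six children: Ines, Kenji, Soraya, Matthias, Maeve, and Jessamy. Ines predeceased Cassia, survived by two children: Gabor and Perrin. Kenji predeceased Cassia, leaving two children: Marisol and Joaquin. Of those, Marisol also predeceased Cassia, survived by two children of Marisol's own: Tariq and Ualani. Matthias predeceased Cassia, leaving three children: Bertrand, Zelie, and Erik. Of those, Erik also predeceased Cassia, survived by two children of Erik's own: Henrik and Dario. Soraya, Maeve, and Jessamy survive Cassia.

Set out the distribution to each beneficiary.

Gabor: $87,000; Perrin: $87,000; Tariq: $43,500; Ualani: $43,500; Joaquin: $87,000; Soraya: $174,000; Bertrand: $58,000; Zelie: $58,000; Henrik: $29,000; Dario: $29,000; Maeve: $174,000; Jessamy: $174,000

The entire $1,044,000 passes to the descendants.
That amount ($1,044,000) is divided into 6 shares of $174,000: Soraya, Maeve, and Jessamy each take $174,000; Ines's $174,000 share passes to Ines's issue; Kenji's $174,000 share passes to Kenji's issue; Matthias's $174,000 share passes to Matthias's issue.
Ines's share ($174,000) is divided into 2 shares of $87,000: Gabor and Perrin each take $87,000.
Kenji's share ($174,000) is divided into 2 shares of $87,000: Joaquin takes $87,000; Marisol's $87,000 share passes to Marisol's issue.
Marisol's share ($87,000) is divided into 2 shares of $43,500: Tariq and Ualani each take $43,500.
Matthias's share ($174,000) is divided into 3 shares of $58,000: Bertrand and Zelie each take $58,000; Erik's $58,000 share passes to Erik's issue.
Erik's share ($58,000) is divided into 2 shares of $29,000: Henrik and Dario each take $29,000.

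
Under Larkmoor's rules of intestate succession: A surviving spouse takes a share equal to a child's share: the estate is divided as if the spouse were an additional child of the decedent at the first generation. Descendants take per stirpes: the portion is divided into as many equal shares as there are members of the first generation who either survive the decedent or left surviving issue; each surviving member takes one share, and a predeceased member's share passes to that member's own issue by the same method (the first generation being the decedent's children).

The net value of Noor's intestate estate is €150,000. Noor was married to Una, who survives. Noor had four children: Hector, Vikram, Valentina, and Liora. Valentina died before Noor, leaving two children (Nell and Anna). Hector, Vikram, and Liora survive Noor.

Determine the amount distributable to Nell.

Nell receives €15,000.

The spouse counts as an additional share at the children's level, so there are 5 primary shares of €30,000. Una takes one such share (€30,000).
The children's combined portion (€120,000) is divided into 4 shares of €30,000: Hector, Vikram, and Liora each take €30,000; Valentina's €30,000 share passes to Valentina's issue.
Valentina's share (€30,000) is divided into 2 shares of €15,000: Nell and Anna each take €15,000.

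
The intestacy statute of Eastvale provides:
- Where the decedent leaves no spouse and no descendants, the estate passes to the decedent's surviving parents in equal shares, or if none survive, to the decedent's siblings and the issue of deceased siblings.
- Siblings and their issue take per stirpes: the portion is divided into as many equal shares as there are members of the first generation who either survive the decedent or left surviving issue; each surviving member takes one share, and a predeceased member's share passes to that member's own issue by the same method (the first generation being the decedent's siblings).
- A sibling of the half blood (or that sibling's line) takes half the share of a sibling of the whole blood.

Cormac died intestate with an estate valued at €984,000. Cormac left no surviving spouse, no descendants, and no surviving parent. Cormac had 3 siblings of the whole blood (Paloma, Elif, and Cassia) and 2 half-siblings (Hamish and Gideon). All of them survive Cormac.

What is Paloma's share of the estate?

Paloma receives €246,000.

The entire €984,000 passes to the siblings and their issue.
Counting each half-blood sibling's line as half a unit, there are 4 units in €984,000, so one unit is €246,000. Whole-blood lines (Paloma, Elif, and Cassia) take €246,000 each; half-blood lines (Hamish and Gideon) take €123,000 each.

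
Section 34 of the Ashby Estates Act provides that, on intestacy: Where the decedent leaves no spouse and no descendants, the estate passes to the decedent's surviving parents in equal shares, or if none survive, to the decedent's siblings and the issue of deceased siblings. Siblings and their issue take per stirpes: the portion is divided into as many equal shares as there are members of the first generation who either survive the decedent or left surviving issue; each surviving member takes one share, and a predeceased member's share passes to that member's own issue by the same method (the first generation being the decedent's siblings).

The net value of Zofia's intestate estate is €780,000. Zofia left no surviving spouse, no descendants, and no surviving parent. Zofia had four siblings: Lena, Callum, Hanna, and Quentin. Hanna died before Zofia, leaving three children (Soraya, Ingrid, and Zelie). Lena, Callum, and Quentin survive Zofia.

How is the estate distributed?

Lena: €195,000; Callum: €195,000; Soraya: €65,000; Ingrid: €65,000; Zelie: €65,000; Quentin: €195,000

The entire €780,000 passes to the siblings and their issue.
That amount (€780,000) is divided into 4 shares of €195,000: Lena, Callum, and Quentin each take €195,000; Hanna's €195,000 share passes to Hanna's issue.
Hanna's share (€195,000) is divided into 3 shares of €65,000: Soraya, Ingrid, and Zelie each take €65,000.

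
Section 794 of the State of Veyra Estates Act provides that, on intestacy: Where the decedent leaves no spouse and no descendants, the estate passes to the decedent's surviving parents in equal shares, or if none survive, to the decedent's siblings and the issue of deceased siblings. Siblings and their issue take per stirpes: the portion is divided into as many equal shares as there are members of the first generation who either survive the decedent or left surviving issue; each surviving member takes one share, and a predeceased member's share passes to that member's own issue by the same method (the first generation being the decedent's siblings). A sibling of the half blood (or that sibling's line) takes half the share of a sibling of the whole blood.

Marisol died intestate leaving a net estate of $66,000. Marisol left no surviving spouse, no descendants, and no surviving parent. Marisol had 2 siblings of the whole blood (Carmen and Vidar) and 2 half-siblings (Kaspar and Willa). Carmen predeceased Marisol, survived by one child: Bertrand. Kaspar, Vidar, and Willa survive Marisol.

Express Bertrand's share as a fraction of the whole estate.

Bertrand receives 1/3 of the estate.

The entire $66,000 passes to the siblings and their issue.
Counting each half-blood sibling's line as half a unit, there are 3 units in $66,000, so one unit is $22,000. Whole-blood lines (Carmen and Vidar) take $22,000 each; half-blood lines (Kaspar and Willa) take $11,000 each.
Carmen's share ($22,000) passes entirely to Bertrand.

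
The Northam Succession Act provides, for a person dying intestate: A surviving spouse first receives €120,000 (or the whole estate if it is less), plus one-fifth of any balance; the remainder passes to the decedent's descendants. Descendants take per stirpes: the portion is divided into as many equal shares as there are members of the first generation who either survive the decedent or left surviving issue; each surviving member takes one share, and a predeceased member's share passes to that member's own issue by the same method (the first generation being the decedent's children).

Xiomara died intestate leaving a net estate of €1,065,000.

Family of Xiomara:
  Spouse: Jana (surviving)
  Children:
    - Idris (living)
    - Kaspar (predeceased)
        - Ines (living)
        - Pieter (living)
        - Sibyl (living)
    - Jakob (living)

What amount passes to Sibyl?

Jana first takes €120,000, leaving a balance of €945,000. Jana then takes one-fifth of the balance (€189,000), for a total of €309,000. The remaining €756,000 passes to the descendants.
The descendants' portion (€756,000) is divided into 3 shares of €252,000: Idris and Jakob each take €252,000; Kaspar's €252,000 share passes to Kaspar's issue.
Kaspar's share (€252,000) is divided into 3 shares of €84,000: Ines, Pieter, and Sibyl each take €84,000.

Sibyl receives €84,000.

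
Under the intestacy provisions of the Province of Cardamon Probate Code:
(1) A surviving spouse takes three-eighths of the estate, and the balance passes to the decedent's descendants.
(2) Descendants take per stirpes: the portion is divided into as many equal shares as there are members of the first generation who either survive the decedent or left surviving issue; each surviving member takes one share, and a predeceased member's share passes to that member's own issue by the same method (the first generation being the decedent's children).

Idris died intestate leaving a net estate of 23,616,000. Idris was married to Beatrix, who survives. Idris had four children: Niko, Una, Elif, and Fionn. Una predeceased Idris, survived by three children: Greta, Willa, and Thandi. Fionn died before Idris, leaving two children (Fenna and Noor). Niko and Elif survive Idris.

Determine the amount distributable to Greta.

Greta receives 1,230,000.

Beatrix takes three-eighths of 23,616,000 = 8,856,000. The remaining 14,760,000 passes to the descendants.
The descendants' portion (14,760,000) is divided into 4 shares of 3,690,000: Niko and Elif each take 3,690,000; Una's 3,690,000 share passes to Una's issue; Fionn's 3,690,000 share passes to Fionn's issue.
Una's share (3,690,000) is divided into 3 shares of 1,230,000: Greta, Willa, and Thandi each take 1,230,000.
Fionn's share (3,690,000) is divided into 2 shares of 1,845,000: Fenna and Noor each take 1,845,000.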